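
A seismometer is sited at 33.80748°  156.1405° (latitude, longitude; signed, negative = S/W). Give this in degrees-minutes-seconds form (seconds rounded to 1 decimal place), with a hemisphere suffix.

φ: whole degrees 33; 48.44880′ → 48′ and 26.928″
λ: 0.140500° → 8.43000′; 0.43000 × 60 = 25.800″

33°48′26.9″ N, 156°08′25.8″ E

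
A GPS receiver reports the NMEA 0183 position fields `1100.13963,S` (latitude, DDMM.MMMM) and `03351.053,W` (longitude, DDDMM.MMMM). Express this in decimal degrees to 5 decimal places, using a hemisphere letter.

11.00233° S, 33.85088° W

Lat: degrees = first 2 digits = 11, minutes = 0.13963; 11 + 0.13963/60 = 11.002327
λ: split at 3 digits → 033° and 51.053′; 33 + 51.053/60 = 33.850883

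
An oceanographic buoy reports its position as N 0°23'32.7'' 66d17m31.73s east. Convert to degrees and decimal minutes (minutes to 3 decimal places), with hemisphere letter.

Latitude: seconds/60 = 0.54500; minutes = 23 + 0.54500 = 23.54500
Lon: 17 + 31.73/60 = 17.52883′

0° 23.545′ N, 66° 17.529′ E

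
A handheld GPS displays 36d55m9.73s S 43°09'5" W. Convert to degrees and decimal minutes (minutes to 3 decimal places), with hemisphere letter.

Lat: 55 + 9.73/60 = 55.16217′
Longitude: 9 + 5/60 = 9.08333′

36° 55.162′ S, 43° 9.083′ W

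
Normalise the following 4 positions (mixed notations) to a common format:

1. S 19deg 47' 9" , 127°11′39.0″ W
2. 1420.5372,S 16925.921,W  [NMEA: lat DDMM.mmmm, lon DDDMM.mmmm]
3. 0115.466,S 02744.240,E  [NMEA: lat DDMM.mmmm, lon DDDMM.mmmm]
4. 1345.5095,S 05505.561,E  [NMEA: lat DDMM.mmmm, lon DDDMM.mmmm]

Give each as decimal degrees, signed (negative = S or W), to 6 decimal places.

1. -19.785833, -127.194167
2. -14.342287, -169.432017
3. -1.257767, 27.737333
4. -13.758492, 55.092683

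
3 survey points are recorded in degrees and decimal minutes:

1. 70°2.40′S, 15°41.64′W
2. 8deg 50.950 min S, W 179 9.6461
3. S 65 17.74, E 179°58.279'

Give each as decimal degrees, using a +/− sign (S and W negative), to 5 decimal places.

1. -70.04000, -15.69400
2. -8.84917, -179.16077
3. -65.29567, 179.97132

Point 1:
  Lat: 2.4′ = 0.040000°; total 70.040000
  S ⇒ negate
  λ: 15 + 41.64/60 = 15.694000
  W → negative
Point 2:
  Latitude: 8 + 50.95/60 = 8.849167
  S → negative
  Lon: 9.6461′ = 0.160768°; total 179.160768
  W ⇒ negate
Point 3:
  φ: 65 + 17.74/60 = 65.295667
  S → negative
  Lon: 179 + 58.279/60 = 179.971317
  E ⇒ keep positive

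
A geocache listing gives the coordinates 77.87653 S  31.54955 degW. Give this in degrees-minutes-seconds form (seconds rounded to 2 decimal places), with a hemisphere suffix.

77°52′35.51″ S, 31°32′58.38″ W

φ: 0.876530 × 60 = 52.59180′ → 52′, remainder × 60 = 35.5080″
Longitude: whole degrees 31; 32.97300′ → 32′ and 58.3800″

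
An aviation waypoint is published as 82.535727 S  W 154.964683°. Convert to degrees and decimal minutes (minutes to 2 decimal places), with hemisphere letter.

82° 32.14′ S, 154° 57.88′ W

Lat: fractional part 0.535727 → 32.1436 minutes
λ: 154° + 0.964683 × 60 = 154° 57.8810′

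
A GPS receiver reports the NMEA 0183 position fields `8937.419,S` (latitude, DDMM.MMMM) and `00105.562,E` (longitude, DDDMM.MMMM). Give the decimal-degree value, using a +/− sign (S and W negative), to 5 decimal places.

Lat: degrees = first 2 digits = 89, minutes = 37.419; 89 + 37.419/60 = 89.623650
S ⇒ negate
Lon: split at 3 digits → 001° and 5.562′; 1 + 5.562/60 = 1.092700
E ⇒ keep positive

-89.62365, 1.09270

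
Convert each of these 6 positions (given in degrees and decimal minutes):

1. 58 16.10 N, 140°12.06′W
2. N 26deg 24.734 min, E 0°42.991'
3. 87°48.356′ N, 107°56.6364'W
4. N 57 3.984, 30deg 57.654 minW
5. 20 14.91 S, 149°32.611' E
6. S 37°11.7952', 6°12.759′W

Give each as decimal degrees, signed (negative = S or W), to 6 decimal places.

1. 58.268333, -140.201000
2. 26.412233, 0.716517
3. 87.805933, -107.943940
4. 57.066400, -30.960900
5. -20.248500, 149.543517
6. -37.196587, -6.212650

Point 1:
  Lat: 16.1′ = 0.268333°; total 58.2683333
  N → positive
  λ: 12.06′ = 0.201000°; total 140.2010000
  W → negative
Point 2:
  φ: 24.734′ = 0.412233°; total 26.4122333
  N → positive
  Lon: 0 + 42.991/60 = 0.7165167
  E ⇒ keep positive
Point 3:
  Latitude: 87 + 48.356/60 = 87.8059333
  N → positive
  λ: 56.6364′ = 0.943940°; total 107.9439400
  W → negative
Point 4:
  Latitude: 57 + 3.984/60 = 57.0664000
  N ⇒ keep positive
  Longitude: 57.654′ = 0.960900°; total 30.9609000
  hemisphere W, so the sign is −
Point 5:
  φ: 14.91′ = 0.248500°; total 20.2485000
  hemisphere S, so the sign is −
  Lon: 32.611′ = 0.543517°; total 149.5435167
  E ⇒ keep positive
Point 6:
  Latitude: 11.7952′ = 0.196587°; total 37.1965867
  S → negative
  Longitude: 6 + 12.759/60 = 6.2126500
  W ⇒ negate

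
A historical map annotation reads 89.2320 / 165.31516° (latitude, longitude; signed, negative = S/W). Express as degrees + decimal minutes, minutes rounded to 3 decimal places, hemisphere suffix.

Latitude: fractional part 0.232000 → 13.92000 minutes
Lon: fractional part 0.315160 → 18.90960 minutes

89° 13.920′ N, 165° 18.910′ E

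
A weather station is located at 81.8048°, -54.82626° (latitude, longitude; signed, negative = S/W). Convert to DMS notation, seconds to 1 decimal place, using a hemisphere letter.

φ: 0.804800° → 48.28800′; 0.28800 × 60 = 17.280″
Longitude is negative → W; |value| = 54.826260
λ: 0.826260 × 60 = 49.57560′ → 49′, remainder × 60 = 34.536″

81°48′17.3″ N, 54°49′34.5″ W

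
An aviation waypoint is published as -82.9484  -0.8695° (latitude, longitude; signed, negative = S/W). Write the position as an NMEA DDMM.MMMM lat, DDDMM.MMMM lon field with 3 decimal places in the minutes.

Latitude is negative → S; |value| = 82.948400
φ: minutes = (82.948400 − 82) × 60 = 56.90400
Longitude is negative → W; |value| = 0.869500
Longitude: 0° + 0.869500 × 60 = 0° 52.17000′

8256.904,S / 00052.170,W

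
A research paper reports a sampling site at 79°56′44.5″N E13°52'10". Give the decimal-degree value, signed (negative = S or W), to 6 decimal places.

79.945694, 13.869444

Latitude: 79° + 56/60 + 44.5/3600 = 79 + 0.933333 + 0.012361 = 79.9456944
N → positive
Lon: 52′ + 10″ = 52.16667′; 13 + 52.16667/60 = 13.8694444
E → positive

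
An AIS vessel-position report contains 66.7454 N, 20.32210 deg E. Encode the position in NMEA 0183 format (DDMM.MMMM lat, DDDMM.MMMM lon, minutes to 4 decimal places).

Lat: minutes = (66.745400 − 66) × 60 = 44.724000
λ: 20° + 0.322100 × 60 = 20° 19.326000′

6644.7240,N / 02019.3260,E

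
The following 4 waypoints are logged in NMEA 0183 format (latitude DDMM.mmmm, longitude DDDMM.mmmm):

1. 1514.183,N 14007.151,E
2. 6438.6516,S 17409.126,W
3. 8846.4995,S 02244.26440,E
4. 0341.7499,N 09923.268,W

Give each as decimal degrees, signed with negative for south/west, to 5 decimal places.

Point 1:
  φ: degrees = first 2 digits = 15, minutes = 14.183; 15 + 14.183/60 = 15.236383
  N → positive
  λ: split at 3 digits → 140° and 7.151′; 140 + 7.151/60 = 140.119183
  E ⇒ keep positive
Point 2:
  φ: degrees = first 2 digits = 64, minutes = 38.6516; 64 + 38.6516/60 = 64.644193
  S → negative
  λ: degrees = first 3 digits = 174, minutes = 9.126; 174 + 9.126/60 = 174.152100
  hemisphere W, so the sign is −
Point 3:
  Latitude: degrees = first 2 digits = 88, minutes = 46.4995; 88 + 46.4995/60 = 88.774992
  hemisphere S, so the sign is −
  Longitude: split at 3 digits → 022° and 44.2644′; 22 + 44.2644/60 = 22.737740
  E ⇒ keep positive
Point 4:
  φ: degrees = first 2 digits = 3, minutes = 41.7499; 3 + 41.7499/60 = 3.695832
  N → positive
  Longitude: degrees = first 3 digits = 99, minutes = 23.268; 99 + 23.268/60 = 99.387800
  W ⇒ negate

1. 15.23638, 140.11918
2. -64.64419, -174.15210
3. -88.77499, 22.73774
4. 3.69583, -99.38780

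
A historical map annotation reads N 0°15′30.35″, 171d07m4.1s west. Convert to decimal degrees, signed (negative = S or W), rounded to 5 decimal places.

Latitude: 15′ + 30.35″ = 15.50583′; 0 + 15.50583/60 = 0.258431
N → positive
Longitude: 171° + 7/60 + 4.1/3600 = 171 + 0.116667 + 0.001139 = 171.117806
hemisphere W, so the sign is −

0.25843, -171.11781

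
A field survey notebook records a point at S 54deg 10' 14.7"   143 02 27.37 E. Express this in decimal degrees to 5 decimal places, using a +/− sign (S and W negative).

Lat: 54 + 10/60 + 14.7/3600 = 54.170750
hemisphere S, so the sign is −
Longitude: 143 + 2/60 + 27.37/3600 = 143.040936
E → positive

-54.17075, 143.04094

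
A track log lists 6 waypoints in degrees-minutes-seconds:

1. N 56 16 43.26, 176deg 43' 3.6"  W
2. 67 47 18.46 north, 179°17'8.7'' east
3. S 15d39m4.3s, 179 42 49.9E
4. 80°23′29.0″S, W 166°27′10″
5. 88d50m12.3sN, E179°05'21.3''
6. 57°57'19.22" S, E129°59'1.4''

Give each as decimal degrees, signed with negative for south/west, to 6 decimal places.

Point 1:
  Lat: 16′ + 43.26″ = 16.72100′; 56 + 16.72100/60 = 56.2786833
  N → positive
  Longitude: 176° + 43/60 + 3.6/3600 = 176 + 0.716667 + 0.001000 = 176.7176667
  hemisphere W, so the sign is −
Point 2:
  Lat: 67° + 47/60 + 18.46/3600 = 67 + 0.783333 + 0.005128 = 67.7884611
  N ⇒ keep positive
  Longitude: 179° + 17/60 + 8.7/3600 = 179 + 0.283333 + 0.002417 = 179.2857500
  E ⇒ keep positive
Point 3:
  Lat: 15° + 39/60 + 4.3/3600 = 15 + 0.650000 + 0.001194 = 15.6511944
  S ⇒ negate
  Longitude: 179° + 42/60 + 49.9/3600 = 179 + 0.700000 + 0.013861 = 179.7138611
  E → positive
Point 4:
  φ: 80° + 23/60 + 29/3600 = 80 + 0.383333 + 0.008056 = 80.3913889
  S → negative
  Lon: 27′ + 10″ = 27.16667′; 166 + 27.16667/60 = 166.4527778
  hemisphere W, so the sign is −
Point 5:
  φ: 88 + 50/60 + 12.3/3600 = 88.8367500
  N → positive
  Longitude: 5′ + 21.3″ = 5.35500′; 179 + 5.35500/60 = 179.0892500
  E → positive
Point 6:
  Latitude: 57′ + 19.22″ = 57.32033′; 57 + 57.32033/60 = 57.9553389
  S → negative
  λ: 59′ + 1.4″ = 59.02333′; 129 + 59.02333/60 = 129.9837222
  E → positive

1. 56.278683, -176.717667
2. 67.788461, 179.285750
3. -15.651194, 179.713861
4. -80.391389, -166.452778
5. 88.836750, 179.089250
6. -57.955339, 129.983722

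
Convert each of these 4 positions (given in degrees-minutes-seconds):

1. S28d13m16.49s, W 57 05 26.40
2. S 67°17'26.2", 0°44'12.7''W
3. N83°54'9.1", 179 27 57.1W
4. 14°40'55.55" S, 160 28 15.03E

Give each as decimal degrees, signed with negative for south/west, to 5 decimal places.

Point 1:
  Latitude: 28° + 13/60 + 16.49/3600 = 28 + 0.216667 + 0.004581 = 28.221247
  S ⇒ negate
  Lon: 5′ + 26.4″ = 5.44000′; 57 + 5.44000/60 = 57.090667
  hemisphere W, so the sign is −
Point 2:
  Latitude: 67 + 17/60 + 26.2/3600 = 67.290611
  hemisphere S, so the sign is −
  Lon: 44′ + 12.7″ = 44.21167′; 0 + 44.21167/60 = 0.736861
  W → negative
Point 3:
  Latitude: 54′ + 9.1″ = 54.15167′; 83 + 54.15167/60 = 83.902528
  N ⇒ keep positive
  Lon: 27′ + 57.1″ = 27.95167′; 179 + 27.95167/60 = 179.465861
  W → negative
Point 4:
  φ: 14 + 40/60 + 55.55/3600 = 14.682097
  S ⇒ negate
  Longitude: 28′ + 15.03″ = 28.25050′; 160 + 28.25050/60 = 160.470842
  E → positive

1. -28.22125, -57.09067
2. -67.29061, -0.73686
3. 83.90253, -179.46586
4. -14.68210, 160.47084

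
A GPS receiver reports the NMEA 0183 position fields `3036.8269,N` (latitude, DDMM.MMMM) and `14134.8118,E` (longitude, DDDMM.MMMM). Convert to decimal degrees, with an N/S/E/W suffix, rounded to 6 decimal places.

30.613782° N, 141.580197° E

φ: split at 2 digits → 30° and 36.8269′; 30 + 36.8269/60 = 30.6137817
Longitude: degrees = first 3 digits = 141, minutes = 34.8118; 141 + 34.8118/60 = 141.5801967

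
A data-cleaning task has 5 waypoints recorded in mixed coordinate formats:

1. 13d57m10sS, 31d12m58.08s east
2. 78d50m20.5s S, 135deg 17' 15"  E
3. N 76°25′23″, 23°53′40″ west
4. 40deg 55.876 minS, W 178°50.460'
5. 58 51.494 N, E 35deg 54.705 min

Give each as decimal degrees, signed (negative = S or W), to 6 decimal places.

1. -13.952778, 31.216133
2. -78.839028, 135.287500
3. 76.423056, -23.894444
4. -40.931267, -178.841000
5. 58.858233, 35.911750

Point 1:
  φ: 13° + 57/60 + 10/3600 = 13 + 0.950000 + 0.002778 = 13.9527778
  S ⇒ negate
  Lon: 12′ + 58.08″ = 12.96800′; 31 + 12.96800/60 = 31.2161333
  E ⇒ keep positive
Point 2:
  Latitude: 50′ + 20.5″ = 50.34167′; 78 + 50.34167/60 = 78.8390278
  hemisphere S, so the sign is −
  Lon: 17′ + 15″ = 17.25000′; 135 + 17.25000/60 = 135.2875000
  E → positive
Point 3:
  Lat: 76° + 25/60 + 23/3600 = 76 + 0.416667 + 0.006389 = 76.4230556
  N ⇒ keep positive
  λ: 23° + 53/60 + 40/3600 = 23 + 0.883333 + 0.011111 = 23.8944444
  W ⇒ negate
Point 4:
  Lat: 55.876′ = 0.931267°; total 40.9312667
  S ⇒ negate
  Lon: 178 + 50.46/60 = 178.8410000
  W → negative
Point 5:
  φ: 51.494′ = 0.858233°; total 58.8582333
  N → positive
  λ: 54.705′ = 0.911750°; total 35.9117500
  E ⇒ keep positive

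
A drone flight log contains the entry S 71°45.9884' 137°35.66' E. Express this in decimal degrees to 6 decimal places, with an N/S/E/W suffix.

71.766473° S, 137.594333° E

φ: 71 + 45.9884/60 = 71.7664733
Lon: 35.66′ = 0.594333°; total 137.5943333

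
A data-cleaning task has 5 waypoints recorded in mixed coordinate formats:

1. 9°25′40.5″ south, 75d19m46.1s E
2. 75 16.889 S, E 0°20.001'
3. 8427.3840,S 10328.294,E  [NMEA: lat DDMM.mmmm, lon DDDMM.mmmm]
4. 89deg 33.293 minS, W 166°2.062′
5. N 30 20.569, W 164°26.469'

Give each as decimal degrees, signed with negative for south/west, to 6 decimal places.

1. -9.427917, 75.329472
2. -75.281483, 0.333350
3. -84.456400, 103.471567
4. -89.554883, -166.034367
5. 30.342817, -164.441150

Point 1:
  Latitude: 9 + 25/60 + 40.5/3600 = 9.4279167
  S → negative
  Lon: 75 + 19/60 + 46.1/3600 = 75.3294722
  E → positive
Point 2:
  Lat: 16.889′ = 0.281483°; total 75.2814833
  S → negative
  Lon: 20.001′ = 0.333350°; total 0.3333500
  E ⇒ keep positive
Point 3:
  φ: degrees = first 2 digits = 84, minutes = 27.384; 84 + 27.384/60 = 84.4564000
  S ⇒ negate
  λ: split at 3 digits → 103° and 28.294′; 103 + 28.294/60 = 103.4715667
  E ⇒ keep positive
Point 4:
  Lat: 89 + 33.293/60 = 89.5548833
  S → negative
  Longitude: 2.062′ = 0.034367°; total 166.0343667
  W → negative
Point 5:
  Latitude: 20.569′ = 0.342817°; total 30.3428167
  N → positive
  λ: 164 + 26.469/60 = 164.4411500
  hemisphere W, so the sign is −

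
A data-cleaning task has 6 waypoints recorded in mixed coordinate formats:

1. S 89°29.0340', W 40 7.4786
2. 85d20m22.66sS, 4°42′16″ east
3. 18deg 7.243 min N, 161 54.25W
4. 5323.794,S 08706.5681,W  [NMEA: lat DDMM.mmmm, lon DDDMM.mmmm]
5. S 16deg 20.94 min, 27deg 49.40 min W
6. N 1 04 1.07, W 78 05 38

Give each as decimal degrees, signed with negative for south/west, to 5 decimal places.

1. -89.48390, -40.12464
2. -85.33963, 4.70444
3. 18.12072, -161.90417
4. -53.39657, -87.10947
5. -16.34900, -27.82333
6. 1.06696, -78.09389

Point 1:
  φ: 29.034′ = 0.483900°; total 89.483900
  S → negative
  Lon: 7.4786′ = 0.124643°; total 40.124643
  hemisphere W, so the sign is −
Point 2:
  Latitude: 20′ + 22.66″ = 20.37767′; 85 + 20.37767/60 = 85.339628
  hemisphere S, so the sign is −
  Longitude: 42′ + 16″ = 42.26667′; 4 + 42.26667/60 = 4.704444
  E → positive
Point 3:
  Latitude: 18 + 7.243/60 = 18.120717
  N ⇒ keep positive
  Lon: 54.25′ = 0.904167°; total 161.904167
  W → negative
Point 4:
  Latitude: split at 2 digits → 53° and 23.794′; 53 + 23.794/60 = 53.396567
  S → negative
  Longitude: split at 3 digits → 087° and 6.5681′; 87 + 6.5681/60 = 87.109468
  W → negative
Point 5:
  Lat: 16 + 20.94/60 = 16.349000
  S ⇒ negate
  λ: 49.4′ = 0.823333°; total 27.823333
  W ⇒ negate
Point 6:
  φ: 1 + 4/60 + 1.07/3600 = 1.066964
  N ⇒ keep positive
  Lon: 78 + 5/60 + 38/3600 = 78.093889
  W → negative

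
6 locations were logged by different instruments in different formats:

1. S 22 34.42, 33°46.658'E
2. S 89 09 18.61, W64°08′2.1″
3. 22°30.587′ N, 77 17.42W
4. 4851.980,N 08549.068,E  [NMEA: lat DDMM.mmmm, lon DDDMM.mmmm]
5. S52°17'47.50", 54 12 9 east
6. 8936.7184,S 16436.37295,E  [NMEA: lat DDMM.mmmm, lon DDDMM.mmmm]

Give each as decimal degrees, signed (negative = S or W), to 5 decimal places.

Point 1:
  Latitude: 34.42′ = 0.573667°; total 22.573667
  hemisphere S, so the sign is −
  Longitude: 46.658′ = 0.777633°; total 33.777633
  E ⇒ keep positive
Point 2:
  Latitude: 89° + 9/60 + 18.61/3600 = 89 + 0.150000 + 0.005169 = 89.155169
  S ⇒ negate
  Lon: 64 + 8/60 + 2.1/3600 = 64.133917
  hemisphere W, so the sign is −
Point 3:
  φ: 30.587′ = 0.509783°; total 22.509783
  N → positive
  Longitude: 17.42′ = 0.290333°; total 77.290333
  W → negative
Point 4:
  φ: split at 2 digits → 48° and 51.98′; 48 + 51.98/60 = 48.866333
  N ⇒ keep positive
  λ: degrees = first 3 digits = 85, minutes = 49.068; 85 + 49.068/60 = 85.817800
  E ⇒ keep positive
Point 5:
  φ: 52° + 17/60 + 47.5/3600 = 52 + 0.283333 + 0.013194 = 52.296528
  hemisphere S, so the sign is −
  λ: 54° + 12/60 + 9/3600 = 54 + 0.200000 + 0.002500 = 54.202500
  E → positive
Point 6:
  Latitude: degrees = first 2 digits = 89, minutes = 36.7184; 89 + 36.7184/60 = 89.611973
  hemisphere S, so the sign is −
  Longitude: split at 3 digits → 164° and 36.37295′; 164 + 36.37295/60 = 164.606216
  E ⇒ keep positive

1. -22.57367, 33.77763
2. -89.15517, -64.13392
3. 22.50978, -77.29033
4. 48.86633, 85.81780
5. -52.29653, 54.20250
6. -89.61197, 164.60622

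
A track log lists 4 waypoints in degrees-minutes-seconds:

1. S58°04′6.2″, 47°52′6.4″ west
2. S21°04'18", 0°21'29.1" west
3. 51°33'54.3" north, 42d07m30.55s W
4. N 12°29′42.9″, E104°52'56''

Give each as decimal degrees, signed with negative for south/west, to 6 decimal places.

1. -58.068389, -47.868444
2. -21.071667, -0.358083
3. 51.565083, -42.125153
4. 12.495250, 104.882222

Point 1:
  Lat: 4′ + 6.2″ = 4.10333′; 58 + 4.10333/60 = 58.0683889
  S ⇒ negate
  Longitude: 47° + 52/60 + 6.4/3600 = 47 + 0.866667 + 0.001778 = 47.8684444
  W ⇒ negate
Point 2:
  Lat: 4′ + 18″ = 4.30000′; 21 + 4.30000/60 = 21.0716667
  S ⇒ negate
  Longitude: 0° + 21/60 + 29.1/3600 = 0 + 0.350000 + 0.008083 = 0.3580833
  W ⇒ negate
Point 3:
  φ: 51 + 33/60 + 54.3/3600 = 51.5650833
  N ⇒ keep positive
  λ: 7′ + 30.55″ = 7.50917′; 42 + 7.50917/60 = 42.1251528
  hemisphere W, so the sign is −
Point 4:
  Latitude: 29′ + 42.9″ = 29.71500′; 12 + 29.71500/60 = 12.4952500
  N ⇒ keep positive
  λ: 104 + 52/60 + 56/3600 = 104.8822222
  E ⇒ keep positive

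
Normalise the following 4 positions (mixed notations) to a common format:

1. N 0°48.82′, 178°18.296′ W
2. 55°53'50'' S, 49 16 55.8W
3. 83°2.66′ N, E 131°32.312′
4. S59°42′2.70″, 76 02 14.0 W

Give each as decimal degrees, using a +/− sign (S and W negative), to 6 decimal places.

Point 1:
  Lat: 48.82′ = 0.813667°; total 0.8136667
  N ⇒ keep positive
  Lon: 18.296′ = 0.304933°; total 178.3049333
  hemisphere W, so the sign is −
Point 2:
  φ: 53′ + 50″ = 53.83333′; 55 + 53.83333/60 = 55.8972222
  hemisphere S, so the sign is −
  λ: 49 + 16/60 + 55.8/3600 = 49.2821667
  W ⇒ negate
Point 3:
  Lat: 2.66′ = 0.044333°; total 83.0443333
  N → positive
  Longitude: 131 + 32.312/60 = 131.5385333
  E ⇒ keep positive
Point 4:
  φ: 59° + 42/60 + 2.7/3600 = 59 + 0.700000 + 0.000750 = 59.7007500
  S ⇒ negate
  λ: 2′ + 14″ = 2.23333′; 76 + 2.23333/60 = 76.0372222
  W ⇒ negate

1. 0.813667, -178.304933
2. -55.897222, -49.282167
3. 83.044333, 131.538533
4. -59.700750, -76.037222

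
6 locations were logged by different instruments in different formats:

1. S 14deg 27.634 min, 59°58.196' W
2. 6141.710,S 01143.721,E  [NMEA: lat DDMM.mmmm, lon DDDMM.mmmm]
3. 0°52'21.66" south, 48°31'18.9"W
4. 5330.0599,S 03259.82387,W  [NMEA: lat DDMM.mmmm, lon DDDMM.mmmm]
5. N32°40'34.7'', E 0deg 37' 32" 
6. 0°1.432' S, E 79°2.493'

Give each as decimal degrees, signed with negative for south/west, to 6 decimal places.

Point 1:
  Lat: 14 + 27.634/60 = 14.4605667
  S → negative
  Longitude: 58.196′ = 0.969933°; total 59.9699333
  hemisphere W, so the sign is −
Point 2:
  φ: split at 2 digits → 61° and 41.71′; 61 + 41.71/60 = 61.6951667
  S → negative
  Longitude: degrees = first 3 digits = 11, minutes = 43.721; 11 + 43.721/60 = 11.7286833
  E → positive
Point 3:
  φ: 0° + 52/60 + 21.66/3600 = 0 + 0.866667 + 0.006017 = 0.8726833
  S ⇒ negate
  Lon: 48° + 31/60 + 18.9/3600 = 48 + 0.516667 + 0.005250 = 48.5219167
  hemisphere W, so the sign is −
Point 4:
  Latitude: degrees = first 2 digits = 53, minutes = 30.0599; 53 + 30.0599/60 = 53.5009983
  S → negative
  Lon: degrees = first 3 digits = 32, minutes = 59.82387; 32 + 59.82387/60 = 32.9970645
  hemisphere W, so the sign is −
Point 5:
  φ: 40′ + 34.7″ = 40.57833′; 32 + 40.57833/60 = 32.6763056
  N → positive
  Lon: 37′ + 32″ = 37.53333′; 0 + 37.53333/60 = 0.6255556
  E ⇒ keep positive
Point 6:
  Latitude: 1.432′ = 0.023867°; total 0.0238667
  S → negative
  Longitude: 2.493′ = 0.041550°; total 79.0415500
  E → positive

1. -14.460567, -59.969933
2. -61.695167, 11.728683
3. -0.872683, -48.521917
4. -53.500998, -32.997065
5. 32.676306, 0.625556
6. -0.023867, 79.041550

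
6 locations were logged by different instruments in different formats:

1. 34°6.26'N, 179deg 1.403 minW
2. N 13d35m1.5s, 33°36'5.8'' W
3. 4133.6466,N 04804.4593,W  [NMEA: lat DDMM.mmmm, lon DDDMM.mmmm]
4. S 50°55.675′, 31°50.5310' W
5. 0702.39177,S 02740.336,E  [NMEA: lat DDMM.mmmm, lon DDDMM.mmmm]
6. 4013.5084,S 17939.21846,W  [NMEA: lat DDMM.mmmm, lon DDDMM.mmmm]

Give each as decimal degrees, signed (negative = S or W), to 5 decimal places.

Point 1:
  Lat: 6.26′ = 0.104333°; total 34.104333
  N → positive
  λ: 179 + 1.403/60 = 179.023383
  W → negative
Point 2:
  Lat: 35′ + 1.5″ = 35.02500′; 13 + 35.02500/60 = 13.583750
  N → positive
  λ: 36′ + 5.8″ = 36.09667′; 33 + 36.09667/60 = 33.601611
  hemisphere W, so the sign is −
Point 3:
  Lat: degrees = first 2 digits = 41, minutes = 33.6466; 41 + 33.6466/60 = 41.560777
  N ⇒ keep positive
  Longitude: split at 3 digits → 048° and 4.4593′; 48 + 4.4593/60 = 48.074322
  W ⇒ negate
Point 4:
  φ: 55.675′ = 0.927917°; total 50.927917
  hemisphere S, so the sign is −
  Longitude: 50.531′ = 0.842183°; total 31.842183
  W ⇒ negate
Point 5:
  Lat: degrees = first 2 digits = 7, minutes = 2.39177; 7 + 2.39177/60 = 7.039863
  hemisphere S, so the sign is −
  λ: split at 3 digits → 027° and 40.336′; 27 + 40.336/60 = 27.672267
  E ⇒ keep positive
Point 6:
  Latitude: degrees = first 2 digits = 40, minutes = 13.5084; 40 + 13.5084/60 = 40.225140
  S → negative
  λ: degrees = first 3 digits = 179, minutes = 39.21846; 179 + 39.21846/60 = 179.653641
  W ⇒ negate

1. 34.10433, -179.02338
2. 13.58375, -33.60161
3. 41.56078, -48.07432
4. -50.92792, -31.84218
5. -7.03986, 27.67227
6. -40.22514, -179.65364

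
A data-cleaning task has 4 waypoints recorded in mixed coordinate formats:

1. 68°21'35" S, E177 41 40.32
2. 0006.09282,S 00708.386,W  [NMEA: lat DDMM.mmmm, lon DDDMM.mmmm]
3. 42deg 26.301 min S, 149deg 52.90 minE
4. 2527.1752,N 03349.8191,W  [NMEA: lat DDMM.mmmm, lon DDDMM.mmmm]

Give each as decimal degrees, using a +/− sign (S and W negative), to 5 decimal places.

1. -68.35972, 177.69453
2. -0.10155, -7.13977
3. -42.43835, 149.88167
4. 25.45292, -33.83032

Point 1:
  Lat: 68° + 21/60 + 35/3600 = 68 + 0.350000 + 0.009722 = 68.359722
  S → negative
  Longitude: 177° + 41/60 + 40.32/3600 = 177 + 0.683333 + 0.011200 = 177.694533
  E ⇒ keep positive
Point 2:
  φ: split at 2 digits → 00° and 6.09282′; 0 + 6.09282/60 = 0.101547
  S → negative
  Lon: split at 3 digits → 007° and 8.386′; 7 + 8.386/60 = 7.139767
  hemisphere W, so the sign is −
Point 3:
  Lat: 26.301′ = 0.438350°; total 42.438350
  S → negative
  λ: 149 + 52.9/60 = 149.881667
  E ⇒ keep positive
Point 4:
  φ: split at 2 digits → 25° and 27.1752′; 25 + 27.1752/60 = 25.452920
  N → positive
  λ: degrees = first 3 digits = 33, minutes = 49.8191; 33 + 49.8191/60 = 33.830318
  W → negative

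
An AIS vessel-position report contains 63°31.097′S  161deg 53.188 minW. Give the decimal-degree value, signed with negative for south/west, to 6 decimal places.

Latitude: 63 + 31.097/60 = 63.5182833
hemisphere S, so the sign is −
Lon: 53.188′ = 0.886467°; total 161.8864667
W ⇒ negate

-63.518283, -161.886467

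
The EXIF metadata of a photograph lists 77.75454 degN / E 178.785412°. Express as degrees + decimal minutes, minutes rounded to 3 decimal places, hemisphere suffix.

77° 45.272′ N, 178° 47.125′ E

φ: minutes = (77.754540 − 77) × 60 = 45.27240
Lon: minutes = (178.785412 − 178) × 60 = 47.12472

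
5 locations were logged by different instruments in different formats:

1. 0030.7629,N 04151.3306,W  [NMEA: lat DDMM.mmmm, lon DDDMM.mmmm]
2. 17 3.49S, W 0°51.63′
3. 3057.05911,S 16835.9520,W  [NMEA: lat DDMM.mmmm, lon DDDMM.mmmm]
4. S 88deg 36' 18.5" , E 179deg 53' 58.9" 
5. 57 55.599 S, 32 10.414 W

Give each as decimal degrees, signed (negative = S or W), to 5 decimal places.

1. 0.51272, -41.85551
2. -17.05817, -0.86050
3. -30.95099, -168.59920
4. -88.60514, 179.89969
5. -57.92665, -32.17357

Point 1:
  Latitude: split at 2 digits → 00° and 30.7629′; 0 + 30.7629/60 = 0.512715
  N ⇒ keep positive
  Lon: split at 3 digits → 041° and 51.3306′; 41 + 51.3306/60 = 41.855510
  W ⇒ negate
Point 2:
  Lat: 17 + 3.49/60 = 17.058167
  S ⇒ negate
  Lon: 0 + 51.63/60 = 0.860500
  hemisphere W, so the sign is −
Point 3:
  Latitude: split at 2 digits → 30° and 57.05911′; 30 + 57.05911/60 = 30.950985
  hemisphere S, so the sign is −
  λ: degrees = first 3 digits = 168, minutes = 35.952; 168 + 35.952/60 = 168.599200
  hemisphere W, so the sign is −
Point 4:
  φ: 88 + 36/60 + 18.5/3600 = 88.605139
  S ⇒ negate
  Longitude: 179 + 53/60 + 58.9/3600 = 179.899694
  E ⇒ keep positive
Point 5:
  φ: 55.599′ = 0.926650°; total 57.926650
  S → negative
  Lon: 10.414′ = 0.173567°; total 32.173567
  W → negative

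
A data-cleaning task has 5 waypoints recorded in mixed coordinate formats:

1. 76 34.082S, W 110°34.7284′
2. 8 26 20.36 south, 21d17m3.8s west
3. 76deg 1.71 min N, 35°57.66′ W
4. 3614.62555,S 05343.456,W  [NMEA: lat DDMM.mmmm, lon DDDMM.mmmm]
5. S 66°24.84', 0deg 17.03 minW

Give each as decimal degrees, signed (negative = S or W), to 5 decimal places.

Point 1:
  φ: 34.082′ = 0.568033°; total 76.568033
  S → negative
  Longitude: 110 + 34.7284/60 = 110.578807
  hemisphere W, so the sign is −
Point 2:
  Latitude: 8 + 26/60 + 20.36/3600 = 8.438989
  S → negative
  λ: 21 + 17/60 + 3.8/3600 = 21.284389
  W → negative
Point 3:
  φ: 76 + 1.71/60 = 76.028500
  N ⇒ keep positive
  Lon: 35 + 57.66/60 = 35.961000
  W → negative
Point 4:
  φ: degrees = first 2 digits = 36, minutes = 14.62555; 36 + 14.62555/60 = 36.243759
  S ⇒ negate
  Longitude: split at 3 digits → 053° and 43.456′; 53 + 43.456/60 = 53.724267
  W ⇒ negate
Point 5:
  Lat: 24.84′ = 0.414000°; total 66.414000
  S ⇒ negate
  λ: 0 + 17.03/60 = 0.283833
  W → negative

1. -76.56803, -110.57881
2. -8.43899, -21.28439
3. 76.02850, -35.96100
4. -36.24376, -53.72427
5. -66.41400, -0.28383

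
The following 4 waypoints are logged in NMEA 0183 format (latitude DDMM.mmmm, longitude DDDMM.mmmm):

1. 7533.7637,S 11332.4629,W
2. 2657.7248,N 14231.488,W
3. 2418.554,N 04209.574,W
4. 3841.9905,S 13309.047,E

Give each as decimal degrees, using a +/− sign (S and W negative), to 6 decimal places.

1. -75.562728, -113.541048
2. 26.962080, -142.524800
3. 24.309233, -42.159567
4. -38.699842, 133.150783

Point 1:
  φ: split at 2 digits → 75° and 33.7637′; 75 + 33.7637/60 = 75.5627283
  hemisphere S, so the sign is −
  λ: degrees = first 3 digits = 113, minutes = 32.4629; 113 + 32.4629/60 = 113.5410483
  W → negative
Point 2:
  Latitude: split at 2 digits → 26° and 57.7248′; 26 + 57.7248/60 = 26.9620800
  N ⇒ keep positive
  Lon: degrees = first 3 digits = 142, minutes = 31.488; 142 + 31.488/60 = 142.5248000
  W → negative
Point 3:
  φ: split at 2 digits → 24° and 18.554′; 24 + 18.554/60 = 24.3092333
  N ⇒ keep positive
  Lon: degrees = first 3 digits = 42, minutes = 9.574; 42 + 9.574/60 = 42.1595667
  W ⇒ negate
Point 4:
  Latitude: degrees = first 2 digits = 38, minutes = 41.9905; 38 + 41.9905/60 = 38.6998417
  hemisphere S, so the sign is −
  Longitude: degrees = first 3 digits = 133, minutes = 9.047; 133 + 9.047/60 = 133.1507833
  E → positive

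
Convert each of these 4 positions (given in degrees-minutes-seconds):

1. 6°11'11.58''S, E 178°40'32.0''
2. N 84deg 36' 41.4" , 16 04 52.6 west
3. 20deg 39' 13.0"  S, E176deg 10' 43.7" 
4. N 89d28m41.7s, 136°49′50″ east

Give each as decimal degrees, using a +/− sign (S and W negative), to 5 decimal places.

Point 1:
  Latitude: 6 + 11/60 + 11.58/3600 = 6.186550
  S ⇒ negate
  Lon: 178° + 40/60 + 32/3600 = 178 + 0.666667 + 0.008889 = 178.675556
  E ⇒ keep positive
Point 2:
  Latitude: 84° + 36/60 + 41.4/3600 = 84 + 0.600000 + 0.011500 = 84.611500
  N → positive
  Longitude: 4′ + 52.6″ = 4.87667′; 16 + 4.87667/60 = 16.081278
  W ⇒ negate
Point 3:
  Lat: 39′ + 13″ = 39.21667′; 20 + 39.21667/60 = 20.653611
  S ⇒ negate
  Longitude: 176° + 10/60 + 43.7/3600 = 176 + 0.166667 + 0.012139 = 176.178806
  E → positive
Point 4:
  Latitude: 89 + 28/60 + 41.7/3600 = 89.478250
  N → positive
  λ: 136° + 49/60 + 50/3600 = 136 + 0.816667 + 0.013889 = 136.830556
  E ⇒ keep positive

1. -6.18655, 178.67556
2. 84.61150, -16.08128
3. -20.65361, 176.17881
4. 89.47825, 136.83056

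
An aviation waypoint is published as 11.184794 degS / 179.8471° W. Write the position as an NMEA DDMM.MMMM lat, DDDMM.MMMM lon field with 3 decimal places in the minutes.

1111.088,S / 17950.826,W

φ: minutes = (11.184794 − 11) × 60 = 11.08764
Longitude: 179° + 0.847100 × 60 = 179° 50.82600′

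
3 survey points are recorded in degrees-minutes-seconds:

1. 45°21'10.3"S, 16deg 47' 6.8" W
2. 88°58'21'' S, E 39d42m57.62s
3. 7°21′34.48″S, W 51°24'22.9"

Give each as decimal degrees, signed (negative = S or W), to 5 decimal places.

1. -45.35286, -16.78522
2. -88.97250, 39.71601
3. -7.35958, -51.40636

Point 1:
  Latitude: 21′ + 10.3″ = 21.17167′; 45 + 21.17167/60 = 45.352861
  S ⇒ negate
  λ: 16 + 47/60 + 6.8/3600 = 16.785222
  hemisphere W, so the sign is −
Point 2:
  Latitude: 88 + 58/60 + 21/3600 = 88.972500
  S ⇒ negate
  Longitude: 42′ + 57.62″ = 42.96033′; 39 + 42.96033/60 = 39.716006
  E ⇒ keep positive
Point 3:
  Latitude: 7 + 21/60 + 34.48/3600 = 7.359578
  S ⇒ negate
  λ: 24′ + 22.9″ = 24.38167′; 51 + 24.38167/60 = 51.406361
  hemisphere W, so the sign is −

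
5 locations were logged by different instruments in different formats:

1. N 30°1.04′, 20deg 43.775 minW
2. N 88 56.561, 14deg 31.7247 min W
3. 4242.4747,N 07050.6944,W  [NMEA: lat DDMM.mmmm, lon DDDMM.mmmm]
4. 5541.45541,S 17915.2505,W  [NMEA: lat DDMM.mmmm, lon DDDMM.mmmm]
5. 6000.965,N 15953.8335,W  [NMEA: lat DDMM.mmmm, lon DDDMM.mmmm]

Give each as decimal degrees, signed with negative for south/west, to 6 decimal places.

Point 1:
  Latitude: 1.04′ = 0.017333°; total 30.0173333
  N → positive
  Longitude: 20 + 43.775/60 = 20.7295833
  hemisphere W, so the sign is −
Point 2:
  φ: 88 + 56.561/60 = 88.9426833
  N → positive
  λ: 31.7247′ = 0.528745°; total 14.5287450
  W ⇒ negate
Point 3:
  φ: split at 2 digits → 42° and 42.4747′; 42 + 42.4747/60 = 42.7079117
  N → positive
  Longitude: degrees = first 3 digits = 70, minutes = 50.6944; 70 + 50.6944/60 = 70.8449067
  W ⇒ negate
Point 4:
  Lat: split at 2 digits → 55° and 41.45541′; 55 + 41.45541/60 = 55.6909235
  S ⇒ negate
  Lon: degrees = first 3 digits = 179, minutes = 15.2505; 179 + 15.2505/60 = 179.2541750
  W ⇒ negate
Point 5:
  Latitude: degrees = first 2 digits = 60, minutes = 0.965; 60 + 0.965/60 = 60.0160833
  N ⇒ keep positive
  λ: degrees = first 3 digits = 159, minutes = 53.8335; 159 + 53.8335/60 = 159.8972250
  W → negative

1. 30.017333, -20.729583
2. 88.942683, -14.528745
3. 42.707912, -70.844907
4. -55.690924, -179.254175
5. 60.016083, -159.897225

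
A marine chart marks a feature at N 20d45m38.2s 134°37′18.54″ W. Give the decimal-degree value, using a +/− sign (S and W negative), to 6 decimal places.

20.760611, -134.621817

Latitude: 45′ + 38.2″ = 45.63667′; 20 + 45.63667/60 = 20.7606111
N ⇒ keep positive
Lon: 37′ + 18.54″ = 37.30900′; 134 + 37.30900/60 = 134.6218167
W → negative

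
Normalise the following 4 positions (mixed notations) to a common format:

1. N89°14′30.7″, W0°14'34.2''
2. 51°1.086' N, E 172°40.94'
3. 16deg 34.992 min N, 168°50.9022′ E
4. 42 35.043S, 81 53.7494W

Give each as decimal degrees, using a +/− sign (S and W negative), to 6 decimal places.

Point 1:
  φ: 89° + 14/60 + 30.7/3600 = 89 + 0.233333 + 0.008528 = 89.2418611
  N → positive
  Lon: 0° + 14/60 + 34.2/3600 = 0 + 0.233333 + 0.009500 = 0.2428333
  W → negative
Point 2:
  φ: 51 + 1.086/60 = 51.0181000
  N → positive
  λ: 40.94′ = 0.682333°; total 172.6823333
  E ⇒ keep positive
Point 3:
  φ: 34.992′ = 0.583200°; total 16.5832000
  N ⇒ keep positive
  Lon: 168 + 50.9022/60 = 168.8483700
  E → positive
Point 4:
  Latitude: 35.043′ = 0.584050°; total 42.5840500
  S → negative
  Longitude: 53.7494′ = 0.895823°; total 81.8958233
  W → negative

1. 89.241861, -0.242833
2. 51.018100, 172.682333
3. 16.583200, 168.848370
4. -42.584050, -81.895823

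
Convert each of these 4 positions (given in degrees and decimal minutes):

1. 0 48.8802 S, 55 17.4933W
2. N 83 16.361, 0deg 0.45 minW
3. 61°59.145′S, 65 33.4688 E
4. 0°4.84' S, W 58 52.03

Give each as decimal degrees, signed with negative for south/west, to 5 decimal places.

1. -0.81467, -55.29156
2. 83.27268, -0.00750
3. -61.98575, 65.55781
4. -0.08067, -58.86717

Point 1:
  Lat: 0 + 48.8802/60 = 0.814670
  hemisphere S, so the sign is −
  Lon: 55 + 17.4933/60 = 55.291555
  W → negative
Point 2:
  Lat: 16.361′ = 0.272683°; total 83.272683
  N → positive
  Lon: 0 + 0.45/60 = 0.007500
  W → negative
Point 3:
  Lat: 61 + 59.145/60 = 61.985750
  S ⇒ negate
  Lon: 33.4688′ = 0.557813°; total 65.557813
  E ⇒ keep positive
Point 4:
  Latitude: 0 + 4.84/60 = 0.080667
  hemisphere S, so the sign is −
  Longitude: 58 + 52.03/60 = 58.867167
  hemisphere W, so the sign is −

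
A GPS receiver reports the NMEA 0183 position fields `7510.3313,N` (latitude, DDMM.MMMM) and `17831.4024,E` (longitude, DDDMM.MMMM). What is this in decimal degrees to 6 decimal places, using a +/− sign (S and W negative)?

75.172188, 178.523373

φ: degrees = first 2 digits = 75, minutes = 10.3313; 75 + 10.3313/60 = 75.1721883
N → positive
Lon: split at 3 digits → 178° and 31.4024′; 178 + 31.4024/60 = 178.5233733
E → positive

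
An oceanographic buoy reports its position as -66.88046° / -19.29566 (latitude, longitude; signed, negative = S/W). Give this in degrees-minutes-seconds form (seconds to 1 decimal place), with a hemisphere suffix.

66°52′49.7″ S, 19°17′44.4″ W

Latitude is negative → S; |value| = 66.880460
Latitude: 0.880460 × 60 = 52.82760′ → 52′, remainder × 60 = 49.656″
Longitude is negative → W; |value| = 19.295660
Longitude: 0.295660° → 17.73960′; 0.73960 × 60 = 44.376″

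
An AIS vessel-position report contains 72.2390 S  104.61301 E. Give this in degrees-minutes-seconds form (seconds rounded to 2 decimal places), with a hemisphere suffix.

Lat: 0.239000 × 60 = 14.34000′ → 14′, remainder × 60 = 20.4000″
Longitude: whole degrees 104; 36.78060′ → 36′ and 46.8360″

72°14′20.40″ S, 104°36′46.84″ E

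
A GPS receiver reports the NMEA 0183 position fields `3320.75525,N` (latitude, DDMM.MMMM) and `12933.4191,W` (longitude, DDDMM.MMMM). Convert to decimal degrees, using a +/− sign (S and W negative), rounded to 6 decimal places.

Latitude: degrees = first 2 digits = 33, minutes = 20.75525; 33 + 20.75525/60 = 33.3459208
N ⇒ keep positive
Lon: split at 3 digits → 129° and 33.4191′; 129 + 33.4191/60 = 129.5569850
hemisphere W, so the sign is −

33.345921, -129.556985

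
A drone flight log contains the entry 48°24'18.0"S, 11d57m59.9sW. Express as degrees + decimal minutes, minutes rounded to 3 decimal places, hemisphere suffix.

Lat: 24 + 18/60 = 24.30000′
Longitude: 57 + 59.9/60 = 57.99833′

48° 24.300′ S, 11° 57.998′ W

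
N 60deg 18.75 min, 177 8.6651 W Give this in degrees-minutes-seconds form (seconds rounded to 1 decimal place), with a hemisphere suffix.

60°18′45.0″ N, 177°08′39.9″ W

Lat: fractional minutes 0.75000 × 60 = 45.000″
Longitude: fractional minutes 0.66510 × 60 = 39.906″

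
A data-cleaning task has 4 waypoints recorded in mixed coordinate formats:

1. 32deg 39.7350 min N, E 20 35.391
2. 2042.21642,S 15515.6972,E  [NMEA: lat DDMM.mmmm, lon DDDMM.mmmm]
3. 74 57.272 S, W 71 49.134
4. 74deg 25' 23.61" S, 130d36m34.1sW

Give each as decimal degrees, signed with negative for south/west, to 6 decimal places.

1. 32.662250, 20.589850
2. -20.703607, 155.261620
3. -74.954533, -71.818900
4. -74.423225, -130.609472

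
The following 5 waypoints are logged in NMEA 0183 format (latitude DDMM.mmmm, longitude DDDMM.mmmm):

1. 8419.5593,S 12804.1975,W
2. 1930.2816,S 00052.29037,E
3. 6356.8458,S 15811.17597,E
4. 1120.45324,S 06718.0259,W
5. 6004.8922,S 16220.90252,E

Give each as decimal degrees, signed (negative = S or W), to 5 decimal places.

1. -84.32599, -128.06996
2. -19.50469, 0.87151
3. -63.94743, 158.18627
4. -11.34089, -67.30043
5. -60.08154, 162.34838

Point 1:
  Lat: split at 2 digits → 84° and 19.5593′; 84 + 19.5593/60 = 84.325988
  S → negative
  λ: degrees = first 3 digits = 128, minutes = 4.1975; 128 + 4.1975/60 = 128.069958
  W ⇒ negate
Point 2:
  Latitude: split at 2 digits → 19° and 30.2816′; 19 + 30.2816/60 = 19.504693
  S → negative
  Longitude: split at 3 digits → 000° and 52.29037′; 0 + 52.29037/60 = 0.871506
  E → positive
Point 3:
  Latitude: degrees = first 2 digits = 63, minutes = 56.8458; 63 + 56.8458/60 = 63.947430
  S → negative
  λ: split at 3 digits → 158° and 11.17597′; 158 + 11.17597/60 = 158.186266
  E ⇒ keep positive
Point 4:
  Lat: split at 2 digits → 11° and 20.45324′; 11 + 20.45324/60 = 11.340887
  S ⇒ negate
  λ: degrees = first 3 digits = 67, minutes = 18.0259; 67 + 18.0259/60 = 67.300432
  W ⇒ negate
Point 5:
  Latitude: split at 2 digits → 60° and 4.8922′; 60 + 4.8922/60 = 60.081537
  hemisphere S, so the sign is −
  λ: split at 3 digits → 162° and 20.90252′; 162 + 20.90252/60 = 162.348375
  E → positive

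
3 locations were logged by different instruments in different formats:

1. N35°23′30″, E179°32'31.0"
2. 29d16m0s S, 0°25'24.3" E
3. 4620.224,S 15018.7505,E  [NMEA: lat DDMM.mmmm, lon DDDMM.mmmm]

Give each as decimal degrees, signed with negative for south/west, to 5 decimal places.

1. 35.39167, 179.54194
2. -29.26667, 0.42342
3. -46.33707, 150.31251

Point 1:
  φ: 35° + 23/60 + 30/3600 = 35 + 0.383333 + 0.008333 = 35.391667
  N → positive
  Longitude: 32′ + 31″ = 32.51667′; 179 + 32.51667/60 = 179.541944
  E ⇒ keep positive
Point 2:
  Lat: 16′ + 0″ = 16.00000′; 29 + 16.00000/60 = 29.266667
  S → negative
  λ: 0° + 25/60 + 24.3/3600 = 0 + 0.416667 + 0.006750 = 0.423417
  E ⇒ keep positive
Point 3:
  Lat: split at 2 digits → 46° and 20.224′; 46 + 20.224/60 = 46.337067
  S → negative
  Longitude: degrees = first 3 digits = 150, minutes = 18.7505; 150 + 18.7505/60 = 150.312508
  E → positive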